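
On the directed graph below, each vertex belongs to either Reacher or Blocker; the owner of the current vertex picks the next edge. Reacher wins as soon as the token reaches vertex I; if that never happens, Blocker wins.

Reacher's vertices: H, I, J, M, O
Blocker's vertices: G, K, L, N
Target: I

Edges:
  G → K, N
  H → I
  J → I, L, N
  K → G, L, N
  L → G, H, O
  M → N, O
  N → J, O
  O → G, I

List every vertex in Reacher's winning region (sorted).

A0 = {I}
A1: add {H, J, O} — H (Reacher) has H→I; J (Reacher) has J→I; O (Reacher) has O→I.
A2: add {M, N} — M (Reacher) has M→O; N (Blocker): all of {J, O} already in.
A3 = A2; e.g. G (Blocker) can still go to K. Fixed point.
Reacher's winning region = {H, I, J, M, N, O}.

H, I, J, M, N, O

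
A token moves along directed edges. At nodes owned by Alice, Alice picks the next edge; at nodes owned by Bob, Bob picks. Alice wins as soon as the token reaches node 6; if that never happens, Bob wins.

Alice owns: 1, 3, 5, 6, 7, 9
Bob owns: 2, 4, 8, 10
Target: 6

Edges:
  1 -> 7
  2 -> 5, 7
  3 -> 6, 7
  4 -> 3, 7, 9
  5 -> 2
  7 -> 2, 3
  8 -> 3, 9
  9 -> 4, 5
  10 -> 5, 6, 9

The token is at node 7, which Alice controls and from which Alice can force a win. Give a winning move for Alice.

3

A0 = {6}
A1: add {3} — 3 (Alice) has 3→6.
A2: add {7} — 7 (Alice) has 7→3.
A3: add {1} — 1 (Alice) has 1→7.
A4 = A3; e.g. 2 (Bob) can still go to 5. Fixed point.
From 7, successor 3 is in the attractor (rank 1); the other successor 2 is not.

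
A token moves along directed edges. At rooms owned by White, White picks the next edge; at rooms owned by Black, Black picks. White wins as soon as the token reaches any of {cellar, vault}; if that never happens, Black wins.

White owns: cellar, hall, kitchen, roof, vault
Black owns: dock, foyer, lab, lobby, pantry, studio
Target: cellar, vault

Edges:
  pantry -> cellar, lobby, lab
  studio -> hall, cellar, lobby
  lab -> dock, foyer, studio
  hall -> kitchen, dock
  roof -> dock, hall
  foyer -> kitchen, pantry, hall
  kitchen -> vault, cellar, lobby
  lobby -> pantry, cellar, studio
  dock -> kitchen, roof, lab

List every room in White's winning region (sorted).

A0 = {cellar, vault}
A1: add {kitchen} — kitchen (White) has kitchen→vault.
A2: add {hall} — hall (White) has hall→kitchen.
A3: add {roof} — roof (White) has roof→hall.
A4 = A3; e.g. dock (Black) can still go to lab. Fixed point.
White's winning region = {cellar, hall, kitchen, roof, vault}.

cellar, hall, kitchen, roof, vault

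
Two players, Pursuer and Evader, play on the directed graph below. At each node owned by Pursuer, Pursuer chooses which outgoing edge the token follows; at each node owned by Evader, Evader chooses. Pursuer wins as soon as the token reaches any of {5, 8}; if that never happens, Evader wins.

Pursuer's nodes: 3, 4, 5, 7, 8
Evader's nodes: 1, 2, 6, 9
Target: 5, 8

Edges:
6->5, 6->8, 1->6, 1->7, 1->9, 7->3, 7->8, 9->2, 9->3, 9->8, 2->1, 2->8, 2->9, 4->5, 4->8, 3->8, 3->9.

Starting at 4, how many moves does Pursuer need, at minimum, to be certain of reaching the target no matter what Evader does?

A0 = {5, 8}
A1: add {3, 4, 6, 7} — 3 (Pursuer) has 3→8; 4 (Pursuer) has 4→5; 6 (Evader): all of {5, 8} already in; 7 (Pursuer) has 7→8.
A2 = A1; e.g. 1 (Evader) can still go to 9. Fixed point.
4 enters the attractor at level 1, so Pursuer can force the target in 1 move from there.

1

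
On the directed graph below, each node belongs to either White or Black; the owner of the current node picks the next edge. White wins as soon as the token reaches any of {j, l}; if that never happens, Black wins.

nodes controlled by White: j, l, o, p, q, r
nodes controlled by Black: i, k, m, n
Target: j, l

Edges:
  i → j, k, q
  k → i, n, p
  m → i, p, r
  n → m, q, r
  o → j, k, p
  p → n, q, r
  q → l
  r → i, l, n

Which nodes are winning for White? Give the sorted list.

A0 = {j, l}
A1: add {o, q, r} — o (White) has o→j; q (White) has q→l; r (White) has r→l.
A2: add {p} — p (White) has p→q.
A3 = A2; e.g. i (Black) can still go to k. Fixed point.
White's winning region = {j, l, o, p, q, r}.

j, l, o, p, q, r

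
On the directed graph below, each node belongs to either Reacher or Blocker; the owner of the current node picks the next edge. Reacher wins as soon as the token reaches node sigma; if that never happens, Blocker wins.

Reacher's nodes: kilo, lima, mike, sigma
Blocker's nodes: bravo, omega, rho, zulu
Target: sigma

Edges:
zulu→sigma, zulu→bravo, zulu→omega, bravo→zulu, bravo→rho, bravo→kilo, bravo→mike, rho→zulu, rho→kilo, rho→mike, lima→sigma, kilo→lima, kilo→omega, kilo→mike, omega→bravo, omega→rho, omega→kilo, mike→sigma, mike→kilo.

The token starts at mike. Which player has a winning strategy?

Reacher

A0 = {sigma}
A1: add {lima, mike} — lima (Reacher) has lima→sigma; mike (Reacher) has mike→sigma.
mike ∈ A1, so Reacher can force the target.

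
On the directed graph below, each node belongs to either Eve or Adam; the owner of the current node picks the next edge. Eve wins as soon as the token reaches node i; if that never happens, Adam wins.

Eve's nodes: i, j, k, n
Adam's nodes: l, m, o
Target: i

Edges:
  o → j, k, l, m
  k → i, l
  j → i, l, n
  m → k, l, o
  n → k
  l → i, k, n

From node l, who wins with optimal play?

A0 = {i}
A1: add {j, k} — j (Eve) has j→i; k (Eve) has k→i.
A2: add {n} — n (Eve) has n→k.
A3: add {l} — l (Adam): all of {i, k, n} already in.
A4 = A3; e.g. m (Adam) can still go to o. Fixed point.
l ∈ A3, so Eve can force the target.

Eve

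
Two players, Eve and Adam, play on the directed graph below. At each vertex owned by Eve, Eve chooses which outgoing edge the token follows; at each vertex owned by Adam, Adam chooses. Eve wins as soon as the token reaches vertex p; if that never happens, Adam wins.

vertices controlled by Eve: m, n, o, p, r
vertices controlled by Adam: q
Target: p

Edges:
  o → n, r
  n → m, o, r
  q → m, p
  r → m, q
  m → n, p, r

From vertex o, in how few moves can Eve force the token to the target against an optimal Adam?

A0 = {p}
A1: add {m} — m (Eve) has m→p.
A2: add {n, q, r} — n (Eve) has n→m; q (Adam): all of {m, p} already in; r (Eve) has r→m.
A3: add {o} — o (Eve) has o→n.
A3 = all vertices. Fixed point.
o enters the attractor at level 3, so Eve can force the target in 3 moves from there.

3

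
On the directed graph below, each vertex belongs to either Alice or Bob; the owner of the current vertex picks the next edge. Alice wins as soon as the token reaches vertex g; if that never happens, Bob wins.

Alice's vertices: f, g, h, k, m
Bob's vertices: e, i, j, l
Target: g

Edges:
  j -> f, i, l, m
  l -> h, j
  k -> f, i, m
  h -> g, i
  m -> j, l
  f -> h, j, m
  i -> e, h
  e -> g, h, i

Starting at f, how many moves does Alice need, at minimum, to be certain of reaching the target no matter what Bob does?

A0 = {g}
A1: add {h} — h (Alice) has h→g.
A2: add {f} — f (Alice) has f→h.
f enters the attractor at level 2, so Alice can force the target in 2 moves from there.

2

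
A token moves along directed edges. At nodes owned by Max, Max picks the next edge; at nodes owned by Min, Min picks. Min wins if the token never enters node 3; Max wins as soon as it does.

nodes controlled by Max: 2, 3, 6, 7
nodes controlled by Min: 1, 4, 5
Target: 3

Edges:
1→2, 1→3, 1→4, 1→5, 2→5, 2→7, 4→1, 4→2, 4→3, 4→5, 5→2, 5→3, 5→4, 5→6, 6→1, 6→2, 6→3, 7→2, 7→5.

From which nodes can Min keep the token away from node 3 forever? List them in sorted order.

1, 2, 4, 5, 7

A0 = {3}
A1: add {6} — 6 (Max) has 6→3.
A2 = A1; e.g. 1 (Min) can still go to 2. Fixed point.
Max's attractor = {3, 6}; Min avoids the target exactly from the complement.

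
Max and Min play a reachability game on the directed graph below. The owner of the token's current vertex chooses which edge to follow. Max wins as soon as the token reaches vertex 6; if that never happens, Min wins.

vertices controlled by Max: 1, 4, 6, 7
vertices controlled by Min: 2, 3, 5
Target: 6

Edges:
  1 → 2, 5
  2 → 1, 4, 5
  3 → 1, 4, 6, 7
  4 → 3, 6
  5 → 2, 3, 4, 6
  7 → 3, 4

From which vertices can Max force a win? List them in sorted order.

A0 = {6}
A1: add {4} — 4 (Max) has 4→6.
A2: add {7} — 7 (Max) has 7→4.
A3 = A2; e.g. 1 (Max) has no edge into A2. Fixed point.
Max's winning region = {4, 6, 7}.

4, 6, 7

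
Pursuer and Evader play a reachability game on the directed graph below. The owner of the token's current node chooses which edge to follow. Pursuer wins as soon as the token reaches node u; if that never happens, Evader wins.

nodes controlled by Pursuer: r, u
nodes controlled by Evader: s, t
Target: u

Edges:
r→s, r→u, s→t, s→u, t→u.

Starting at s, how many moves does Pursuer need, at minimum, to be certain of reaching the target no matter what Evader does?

2

A0 = {u}
A1: add {r, t} — r (Pursuer) has r→u; t (Evader): all of {u} already in.
A2: add {s} — s (Evader): all of {t, u} already in.
A2 = all vertices. Fixed point.
s enters the attractor at level 2, so Pursuer can force the target in 2 moves from there.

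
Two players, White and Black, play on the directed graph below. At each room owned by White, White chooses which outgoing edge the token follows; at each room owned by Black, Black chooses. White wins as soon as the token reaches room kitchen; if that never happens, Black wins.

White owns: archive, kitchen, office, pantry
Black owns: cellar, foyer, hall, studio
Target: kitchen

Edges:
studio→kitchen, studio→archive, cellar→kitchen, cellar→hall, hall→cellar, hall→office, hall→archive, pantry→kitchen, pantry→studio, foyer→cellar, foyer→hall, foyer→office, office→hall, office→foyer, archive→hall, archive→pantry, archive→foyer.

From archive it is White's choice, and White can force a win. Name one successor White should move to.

A0 = {kitchen}
A1: add {pantry} — pantry (White) has pantry→kitchen.
A2: add {archive} — archive (White) has archive→pantry.
A3: add {studio} — studio (Black): all of {kitchen, archive} already in.
A4 = A3; e.g. cellar (Black) can still go to hall. Fixed point.
From archive, successor pantry is in the attractor (rank 1); the other successors foyer, hall are not.

pantry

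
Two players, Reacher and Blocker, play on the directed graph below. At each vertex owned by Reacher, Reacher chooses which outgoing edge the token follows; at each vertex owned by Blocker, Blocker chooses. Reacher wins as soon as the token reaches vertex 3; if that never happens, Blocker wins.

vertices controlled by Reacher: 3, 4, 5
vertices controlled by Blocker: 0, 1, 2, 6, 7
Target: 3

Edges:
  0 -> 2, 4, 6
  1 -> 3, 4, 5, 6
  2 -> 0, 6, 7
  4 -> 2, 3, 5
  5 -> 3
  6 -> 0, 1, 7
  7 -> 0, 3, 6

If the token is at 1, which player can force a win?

Blocker

A0 = {3}
A1: add {4, 5} — 4 (Reacher) has 4→3; 5 (Reacher) has 5→3.
A2 = A1; e.g. 0 (Blocker) can still go to 2. Fixed point.
1 never enters the attractor, so Blocker can avoid the target forever.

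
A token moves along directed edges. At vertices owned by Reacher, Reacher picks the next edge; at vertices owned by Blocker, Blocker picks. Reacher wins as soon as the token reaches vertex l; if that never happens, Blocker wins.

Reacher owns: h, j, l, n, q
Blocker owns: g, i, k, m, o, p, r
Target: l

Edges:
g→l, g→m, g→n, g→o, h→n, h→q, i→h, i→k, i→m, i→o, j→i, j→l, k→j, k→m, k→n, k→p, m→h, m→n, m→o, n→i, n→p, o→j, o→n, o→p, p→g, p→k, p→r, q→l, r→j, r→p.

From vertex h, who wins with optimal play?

A0 = {l}
A1: add {j, q} — j (Reacher) has j→l; q (Reacher) has q→l.
A2: add {h} — h (Reacher) has h→q.
A3 = A2; e.g. g (Blocker) can still go to m. Fixed point.
h ∈ A2, so Reacher can force the target.

Reacher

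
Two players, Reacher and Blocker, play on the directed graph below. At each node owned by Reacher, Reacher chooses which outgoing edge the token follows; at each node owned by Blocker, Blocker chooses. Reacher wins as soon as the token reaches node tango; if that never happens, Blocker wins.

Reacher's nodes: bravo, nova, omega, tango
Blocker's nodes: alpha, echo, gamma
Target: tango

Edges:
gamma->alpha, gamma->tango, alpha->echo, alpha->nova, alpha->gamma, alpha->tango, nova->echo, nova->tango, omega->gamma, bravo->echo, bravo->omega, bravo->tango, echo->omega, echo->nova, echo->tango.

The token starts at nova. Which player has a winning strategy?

A0 = {tango}
A1: add {bravo, nova} — nova (Reacher) has nova→tango; bravo (Reacher) has bravo→tango.
A2 = A1; e.g. echo (Blocker) can still go to omega. Fixed point.
nova ∈ A1, so Reacher can force the target.

Reacher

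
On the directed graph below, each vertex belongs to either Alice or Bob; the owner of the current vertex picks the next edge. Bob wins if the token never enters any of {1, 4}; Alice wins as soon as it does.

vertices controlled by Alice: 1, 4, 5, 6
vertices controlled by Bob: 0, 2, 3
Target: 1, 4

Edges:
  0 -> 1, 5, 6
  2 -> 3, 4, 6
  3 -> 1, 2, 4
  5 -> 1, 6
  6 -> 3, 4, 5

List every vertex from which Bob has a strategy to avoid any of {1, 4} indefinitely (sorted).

2, 3

A0 = {1, 4}
A1: add {5, 6} — 5 (Alice) has 5→1; 6 (Alice) has 6→4.
A2: add {0} — 0 (Bob): all of {1, 5, 6} already in.
A3 = A2; e.g. 2 (Bob) can still go to 3. Fixed point.
Alice's attractor = {0, 1, 4, 5, 6}; Bob avoids the target exactly from the complement.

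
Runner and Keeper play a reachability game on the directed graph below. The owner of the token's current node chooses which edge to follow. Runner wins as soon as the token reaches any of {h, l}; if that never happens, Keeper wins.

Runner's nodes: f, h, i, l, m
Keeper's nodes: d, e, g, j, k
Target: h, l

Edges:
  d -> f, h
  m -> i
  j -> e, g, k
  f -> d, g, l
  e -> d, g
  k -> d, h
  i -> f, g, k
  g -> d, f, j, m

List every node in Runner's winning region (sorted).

d, f, h, i, k, l, m

A0 = {h, l}
A1: add {f} — f (Runner) has f→l.
A2: add {d, i} — d (Keeper): all of {f, h} already in; i (Runner) has i→f.
A3: add {k, m} — k (Keeper): all of {d, h} already in; m (Runner) has m→i.
A4 = A3; e.g. e (Keeper) can still go to g. Fixed point.
Runner's winning region = {d, f, h, i, k, l, m}.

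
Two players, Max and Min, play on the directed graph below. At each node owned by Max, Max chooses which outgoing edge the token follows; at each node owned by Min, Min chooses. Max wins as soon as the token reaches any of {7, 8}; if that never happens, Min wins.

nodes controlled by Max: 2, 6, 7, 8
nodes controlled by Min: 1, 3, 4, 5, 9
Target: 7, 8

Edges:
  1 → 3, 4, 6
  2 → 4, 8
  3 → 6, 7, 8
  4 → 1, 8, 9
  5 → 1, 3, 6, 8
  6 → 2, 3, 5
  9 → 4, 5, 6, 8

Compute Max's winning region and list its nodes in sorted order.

2, 3, 6, 7, 8

A0 = {7, 8}
A1: add {2} — 2 (Max) has 2→8.
A2: add {6} — 6 (Max) has 6→2.
A3: add {3} — 3 (Min): all of {6, 7, 8} already in.
A4 = A3; e.g. 1 (Min) can still go to 4. Fixed point.
Max's winning region = {2, 3, 6, 7, 8}.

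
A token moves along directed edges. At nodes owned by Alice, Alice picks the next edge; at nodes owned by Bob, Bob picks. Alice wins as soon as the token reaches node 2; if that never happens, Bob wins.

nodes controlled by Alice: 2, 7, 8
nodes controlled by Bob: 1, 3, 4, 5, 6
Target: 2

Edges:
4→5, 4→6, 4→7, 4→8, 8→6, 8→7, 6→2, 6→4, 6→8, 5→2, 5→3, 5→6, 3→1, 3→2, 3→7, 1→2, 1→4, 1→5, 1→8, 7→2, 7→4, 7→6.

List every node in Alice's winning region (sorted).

A0 = {2}
A1: add {7} — 7 (Alice) has 7→2.
A2: add {8} — 8 (Alice) has 8→7.
A3 = A2; e.g. 1 (Bob) can still go to 4. Fixed point.
Alice's winning region = {2, 7, 8}.

2, 7, 8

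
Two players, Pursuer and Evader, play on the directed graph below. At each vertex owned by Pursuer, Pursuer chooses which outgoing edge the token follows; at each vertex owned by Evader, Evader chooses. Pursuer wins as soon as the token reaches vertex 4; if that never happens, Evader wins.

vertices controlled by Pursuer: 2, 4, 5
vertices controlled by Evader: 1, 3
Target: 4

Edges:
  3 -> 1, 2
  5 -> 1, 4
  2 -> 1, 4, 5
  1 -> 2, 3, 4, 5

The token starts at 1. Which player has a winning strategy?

Evader

A0 = {4}
A1: add {2, 5} — 2 (Pursuer) has 2→4; 5 (Pursuer) has 5→4.
A2 = A1; e.g. 1 (Evader) can still go to 3. Fixed point.
1 never enters the attractor, so Evader can avoid the target forever.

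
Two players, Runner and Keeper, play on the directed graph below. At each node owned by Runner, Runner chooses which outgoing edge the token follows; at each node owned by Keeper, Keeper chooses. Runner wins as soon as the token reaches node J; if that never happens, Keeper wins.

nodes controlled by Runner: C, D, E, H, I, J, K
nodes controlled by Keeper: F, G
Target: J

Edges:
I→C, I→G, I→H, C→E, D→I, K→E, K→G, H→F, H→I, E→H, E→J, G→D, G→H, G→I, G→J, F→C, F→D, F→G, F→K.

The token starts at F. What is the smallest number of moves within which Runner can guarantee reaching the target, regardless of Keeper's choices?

A0 = {J}
A1: add {E} — E (Runner) has E→J.
A2: add {C, K} — C (Runner) has C→E; K (Runner) has K→E.
A3: add {I} — I (Runner) has I→C.
A4: add {D, H} — D (Runner) has D→I; H (Runner) has H→I.
A5: add {G} — G (Keeper): all of {D, H, I, J} already in.
A6: add {F} — F (Keeper): all of {C, D, G, K} already in.
A6 = all vertices. Fixed point.
F enters the attractor at level 6, so Runner can force the target in 6 moves from there.

6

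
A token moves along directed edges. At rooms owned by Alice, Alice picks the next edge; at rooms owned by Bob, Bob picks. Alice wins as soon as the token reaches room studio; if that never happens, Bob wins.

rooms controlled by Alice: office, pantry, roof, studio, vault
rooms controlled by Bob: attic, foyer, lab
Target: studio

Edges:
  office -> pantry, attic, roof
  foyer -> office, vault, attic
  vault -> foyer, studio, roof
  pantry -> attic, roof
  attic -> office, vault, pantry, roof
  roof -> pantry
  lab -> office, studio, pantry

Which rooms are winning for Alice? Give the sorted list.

studio, vault

A0 = {studio}
A1: add {vault} — vault (Alice) has vault→studio.
A2 = A1; e.g. office (Alice) has no edge into A1. Fixed point.
Alice's winning region = {studio, vault}.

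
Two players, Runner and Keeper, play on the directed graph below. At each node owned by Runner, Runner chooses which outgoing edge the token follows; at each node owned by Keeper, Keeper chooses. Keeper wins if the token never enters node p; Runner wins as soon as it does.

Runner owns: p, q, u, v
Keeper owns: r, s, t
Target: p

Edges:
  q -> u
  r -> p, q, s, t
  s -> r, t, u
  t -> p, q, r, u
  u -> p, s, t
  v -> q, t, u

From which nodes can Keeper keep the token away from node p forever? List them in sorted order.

r, s, t

A0 = {p}
A1: add {u} — u (Runner) has u→p.
A2: add {q, v} — q (Runner) has q→u; v (Runner) has v→u.
A3 = A2; e.g. r (Keeper) can still go to s. Fixed point.
Runner's attractor = {p, q, u, v}; Keeper avoids the target exactly from the complement.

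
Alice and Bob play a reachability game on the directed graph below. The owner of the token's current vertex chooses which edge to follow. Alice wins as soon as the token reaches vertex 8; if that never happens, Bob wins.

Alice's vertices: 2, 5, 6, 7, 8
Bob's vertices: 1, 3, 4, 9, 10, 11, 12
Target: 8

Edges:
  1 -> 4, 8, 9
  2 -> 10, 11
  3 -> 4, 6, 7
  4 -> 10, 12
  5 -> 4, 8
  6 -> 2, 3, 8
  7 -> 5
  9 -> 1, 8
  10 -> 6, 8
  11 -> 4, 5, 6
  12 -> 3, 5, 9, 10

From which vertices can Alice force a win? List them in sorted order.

A0 = {8}
A1: add {5, 6} — 5 (Alice) has 5→8; 6 (Alice) has 6→8.
A2: add {7, 10} — 7 (Alice) has 7→5; 10 (Bob): all of {6, 8} already in.
A3: add {2} — 2 (Alice) has 2→10.
A4 = A3; e.g. 1 (Bob) can still go to 4. Fixed point.
Alice's winning region = {2, 5, 6, 7, 8, 10}.

2, 5, 6, 7, 8, 10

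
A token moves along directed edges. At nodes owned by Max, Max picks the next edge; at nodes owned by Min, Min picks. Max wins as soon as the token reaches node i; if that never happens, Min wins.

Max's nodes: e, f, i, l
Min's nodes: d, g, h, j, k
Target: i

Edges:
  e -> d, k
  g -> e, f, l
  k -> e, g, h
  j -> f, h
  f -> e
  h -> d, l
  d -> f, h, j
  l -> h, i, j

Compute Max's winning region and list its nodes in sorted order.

A0 = {i}
A1: add {l} — l (Max) has l→i.
A2 = A1; e.g. d (Min) can still go to f. Fixed point.
Max's winning region = {i, l}.

i, l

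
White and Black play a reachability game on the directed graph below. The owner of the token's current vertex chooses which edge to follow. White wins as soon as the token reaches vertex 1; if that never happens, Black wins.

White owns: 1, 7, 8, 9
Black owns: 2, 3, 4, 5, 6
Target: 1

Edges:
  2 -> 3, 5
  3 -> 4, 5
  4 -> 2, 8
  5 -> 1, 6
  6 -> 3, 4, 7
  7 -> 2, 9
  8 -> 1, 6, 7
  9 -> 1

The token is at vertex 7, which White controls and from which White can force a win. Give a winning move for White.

9

A0 = {1}
A1: add {8, 9} — 8 (White) has 8→1; 9 (White) has 9→1.
A2: add {7} — 7 (White) has 7→9.
A3 = A2; e.g. 2 (Black) can still go to 3. Fixed point.
From 7, successor 9 is in the attractor (rank 1); the other successor 2 is not.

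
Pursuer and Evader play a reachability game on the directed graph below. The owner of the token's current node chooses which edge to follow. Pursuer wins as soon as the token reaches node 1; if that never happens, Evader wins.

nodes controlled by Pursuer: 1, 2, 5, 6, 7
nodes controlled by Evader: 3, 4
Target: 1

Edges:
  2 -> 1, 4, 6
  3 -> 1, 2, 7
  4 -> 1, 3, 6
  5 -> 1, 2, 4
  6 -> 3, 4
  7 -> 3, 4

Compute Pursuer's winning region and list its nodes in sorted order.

A0 = {1}
A1: add {2, 5} — 2 (Pursuer) has 2→1; 5 (Pursuer) has 5→1.
A2 = A1; e.g. 3 (Evader) can still go to 7. Fixed point.
Pursuer's winning region = {1, 2, 5}.

1, 2, 5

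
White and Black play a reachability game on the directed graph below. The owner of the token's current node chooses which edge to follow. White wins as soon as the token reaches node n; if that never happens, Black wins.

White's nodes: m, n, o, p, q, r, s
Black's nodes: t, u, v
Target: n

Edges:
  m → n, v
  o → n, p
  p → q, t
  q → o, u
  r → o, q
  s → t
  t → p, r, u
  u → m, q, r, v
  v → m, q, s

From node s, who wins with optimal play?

A0 = {n}
A1: add {m, o} — m (White) has m→n; o (White) has o→n.
A2: add {q, r} — q (White) has q→o; r (White) has r→o.
A3: add {p} — p (White) has p→q.
A4 = A3; e.g. s (White) has no edge into A3. Fixed point.
s never enters the attractor, so Black can avoid the target forever.

Black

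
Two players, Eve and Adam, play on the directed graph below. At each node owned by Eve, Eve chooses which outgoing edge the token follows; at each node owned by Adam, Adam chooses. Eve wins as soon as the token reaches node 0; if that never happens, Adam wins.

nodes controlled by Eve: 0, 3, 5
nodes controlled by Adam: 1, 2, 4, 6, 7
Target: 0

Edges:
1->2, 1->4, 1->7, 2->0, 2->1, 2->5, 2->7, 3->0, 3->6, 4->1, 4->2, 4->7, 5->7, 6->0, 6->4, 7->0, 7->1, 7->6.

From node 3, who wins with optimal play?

A0 = {0}
A1: add {3} — 3 (Eve) has 3→0.
A2 = A1; e.g. 1 (Adam) can still go to 2. Fixed point.
3 ∈ A1, so Eve can force the target.

Eve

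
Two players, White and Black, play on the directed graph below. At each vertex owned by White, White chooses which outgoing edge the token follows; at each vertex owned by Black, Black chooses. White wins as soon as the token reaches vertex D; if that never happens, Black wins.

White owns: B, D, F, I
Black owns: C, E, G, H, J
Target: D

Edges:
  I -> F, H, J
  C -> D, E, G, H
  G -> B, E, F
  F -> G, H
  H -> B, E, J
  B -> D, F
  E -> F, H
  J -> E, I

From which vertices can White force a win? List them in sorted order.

A0 = {D}
A1: add {B} — B (White) has B→D.
A2 = A1; e.g. C (Black) can still go to E. Fixed point.
White's winning region = {B, D}.

B, D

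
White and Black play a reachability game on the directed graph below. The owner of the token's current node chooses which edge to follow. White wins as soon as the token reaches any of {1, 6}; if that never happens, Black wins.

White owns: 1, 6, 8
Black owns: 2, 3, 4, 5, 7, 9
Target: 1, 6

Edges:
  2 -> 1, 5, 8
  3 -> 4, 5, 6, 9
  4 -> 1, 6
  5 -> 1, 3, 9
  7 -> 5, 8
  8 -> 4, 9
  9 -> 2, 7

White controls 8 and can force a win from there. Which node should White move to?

A0 = {1, 6}
A1: add {4} — 4 (Black): all of {1, 6} already in.
A2: add {8} — 8 (White) has 8→4.
A3 = A2; e.g. 2 (Black) can still go to 5. Fixed point.
From 8, successor 4 is in the attractor (rank 1); the other successor 9 is not.

4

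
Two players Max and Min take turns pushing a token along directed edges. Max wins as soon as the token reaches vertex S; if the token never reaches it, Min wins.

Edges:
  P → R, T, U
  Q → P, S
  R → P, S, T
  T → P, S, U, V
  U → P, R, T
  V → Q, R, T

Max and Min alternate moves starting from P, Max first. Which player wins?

Min

Track states (vertex, player-to-move).
A0 = {(S,Max), (S,Min)}
A1: add {(Q,Max), (R,Max), (T,Max)}.
A2: add {(V,Min)}.
A3 = A2; e.g. (P,Max) stays out. (P,Max) never enters ⇒ Min avoids the target.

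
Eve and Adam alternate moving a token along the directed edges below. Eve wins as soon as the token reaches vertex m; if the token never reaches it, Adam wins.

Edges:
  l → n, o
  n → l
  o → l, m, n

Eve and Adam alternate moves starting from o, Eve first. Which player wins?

Track states (vertex, player-to-move).
A0 = {(m,Eve), (m,Adam)}
A1: add {(o,Eve)}.
(o,Eve) ∈ A1 ⇒ Eve forces the target.

Eve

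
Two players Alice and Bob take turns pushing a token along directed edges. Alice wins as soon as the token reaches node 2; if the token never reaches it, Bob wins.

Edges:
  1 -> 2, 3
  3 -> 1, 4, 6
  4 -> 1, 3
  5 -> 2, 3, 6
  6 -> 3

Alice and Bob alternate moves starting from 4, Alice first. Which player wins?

Bob

Track states (vertex, player-to-move).
A0 = {(2,Alice), (2,Bob)}
A1: add {(1,Alice), (5,Alice)}.
A2 = A1; e.g. (1,Bob) stays out. (4,Alice) never enters ⇒ Bob avoids the target.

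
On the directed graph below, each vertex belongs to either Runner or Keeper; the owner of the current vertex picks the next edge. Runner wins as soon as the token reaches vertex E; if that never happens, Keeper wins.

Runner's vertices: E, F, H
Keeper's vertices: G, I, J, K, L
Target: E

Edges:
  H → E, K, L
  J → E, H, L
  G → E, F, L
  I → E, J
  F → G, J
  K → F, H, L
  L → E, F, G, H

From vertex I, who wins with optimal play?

Keeper

A0 = {E}
A1: add {H} — H (Runner) has H→E.
A2 = A1; e.g. F (Runner) has no edge into A1. Fixed point.
I never enters the attractor, so Keeper can avoid the target forever.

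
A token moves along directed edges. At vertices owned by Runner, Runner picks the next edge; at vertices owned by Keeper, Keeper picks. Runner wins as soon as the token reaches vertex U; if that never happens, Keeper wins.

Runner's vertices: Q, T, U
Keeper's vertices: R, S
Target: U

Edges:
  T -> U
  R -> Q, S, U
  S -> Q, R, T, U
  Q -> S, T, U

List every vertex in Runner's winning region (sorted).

Q, T, U

A0 = {U}
A1: add {Q, T} — Q (Runner) has Q→U; T (Runner) has T→U.
A2 = A1; e.g. R (Keeper) can still go to S. Fixed point.
Runner's winning region = {Q, T, U}.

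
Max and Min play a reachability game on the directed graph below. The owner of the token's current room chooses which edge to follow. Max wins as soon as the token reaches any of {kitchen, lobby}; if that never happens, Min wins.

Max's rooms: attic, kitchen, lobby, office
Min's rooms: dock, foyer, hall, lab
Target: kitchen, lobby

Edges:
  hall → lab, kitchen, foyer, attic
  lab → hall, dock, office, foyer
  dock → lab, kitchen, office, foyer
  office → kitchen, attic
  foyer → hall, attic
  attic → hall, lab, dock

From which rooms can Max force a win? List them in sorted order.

kitchen, lobby, office

A0 = {kitchen, lobby}
A1: add {office} — office (Max) has office→kitchen.
A2 = A1; e.g. hall (Min) can still go to lab. Fixed point.
Max's winning region = {kitchen, lobby, office}.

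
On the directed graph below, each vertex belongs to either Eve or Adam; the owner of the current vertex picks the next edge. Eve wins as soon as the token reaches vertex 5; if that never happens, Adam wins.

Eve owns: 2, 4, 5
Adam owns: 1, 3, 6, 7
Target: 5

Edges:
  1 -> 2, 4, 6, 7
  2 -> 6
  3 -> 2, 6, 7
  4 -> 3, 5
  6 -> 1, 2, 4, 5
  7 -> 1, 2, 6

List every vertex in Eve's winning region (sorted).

4, 5

A0 = {5}
A1: add {4} — 4 (Eve) has 4→5.
A2 = A1; e.g. 1 (Adam) can still go to 2. Fixed point.
Eve's winning region = {4, 5}.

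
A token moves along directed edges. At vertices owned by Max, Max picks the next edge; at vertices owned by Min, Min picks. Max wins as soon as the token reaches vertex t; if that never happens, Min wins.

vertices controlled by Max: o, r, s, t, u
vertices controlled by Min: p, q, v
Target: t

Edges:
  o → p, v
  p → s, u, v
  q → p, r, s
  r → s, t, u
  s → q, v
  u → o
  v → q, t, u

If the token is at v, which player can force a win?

Min

A0 = {t}
A1: add {r} — r (Max) has r→t.
A2 = A1; e.g. o (Max) has no edge into A1. Fixed point.
v never enters the attractor, so Min can avoid the target forever.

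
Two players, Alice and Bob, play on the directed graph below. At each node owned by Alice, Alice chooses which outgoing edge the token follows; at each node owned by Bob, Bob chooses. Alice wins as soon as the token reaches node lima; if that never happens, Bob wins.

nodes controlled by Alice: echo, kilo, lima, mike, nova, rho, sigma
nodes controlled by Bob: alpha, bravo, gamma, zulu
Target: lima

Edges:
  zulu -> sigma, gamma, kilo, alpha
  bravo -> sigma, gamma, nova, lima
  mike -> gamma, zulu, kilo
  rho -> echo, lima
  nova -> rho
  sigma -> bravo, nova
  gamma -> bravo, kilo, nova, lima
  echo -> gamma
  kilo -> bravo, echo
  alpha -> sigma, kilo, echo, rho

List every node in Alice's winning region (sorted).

lima, nova, rho, sigma

A0 = {lima}
A1: add {rho} — rho (Alice) has rho→lima.
A2: add {nova} — nova (Alice) has nova→rho.
A3: add {sigma} — sigma (Alice) has sigma→nova.
A4 = A3; e.g. bravo (Bob) can still go to gamma. Fixed point.
Alice's winning region = {lima, nova, rho, sigma}.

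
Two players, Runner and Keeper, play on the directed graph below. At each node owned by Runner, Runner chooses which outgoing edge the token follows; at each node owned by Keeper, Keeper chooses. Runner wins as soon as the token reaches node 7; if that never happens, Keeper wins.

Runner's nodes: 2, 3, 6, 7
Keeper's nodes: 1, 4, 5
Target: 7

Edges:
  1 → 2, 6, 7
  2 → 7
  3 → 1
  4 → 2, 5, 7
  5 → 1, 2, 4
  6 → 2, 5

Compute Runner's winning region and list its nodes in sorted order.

A0 = {7}
A1: add {2} — 2 (Runner) has 2→7.
A2: add {6} — 6 (Runner) has 6→2.
A3: add {1} — 1 (Keeper): all of {2, 6, 7} already in.
A4: add {3} — 3 (Runner) has 3→1.
A5 = A4; e.g. 4 (Keeper) can still go to 5. Fixed point.
Runner's winning region = {1, 2, 3, 6, 7}.

1, 2, 3, 6, 7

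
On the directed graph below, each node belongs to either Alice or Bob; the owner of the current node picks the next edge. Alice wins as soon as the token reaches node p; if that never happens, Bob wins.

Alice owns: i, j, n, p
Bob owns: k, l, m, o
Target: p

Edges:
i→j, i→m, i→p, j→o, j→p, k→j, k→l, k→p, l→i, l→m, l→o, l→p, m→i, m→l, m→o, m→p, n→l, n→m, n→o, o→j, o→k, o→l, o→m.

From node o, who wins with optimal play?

A0 = {p}
A1: add {i, j} — i (Alice) has i→p; j (Alice) has j→p.
A2 = A1; e.g. k (Bob) can still go to l. Fixed point.
o never enters the attractor, so Bob can avoid the target forever.

Bob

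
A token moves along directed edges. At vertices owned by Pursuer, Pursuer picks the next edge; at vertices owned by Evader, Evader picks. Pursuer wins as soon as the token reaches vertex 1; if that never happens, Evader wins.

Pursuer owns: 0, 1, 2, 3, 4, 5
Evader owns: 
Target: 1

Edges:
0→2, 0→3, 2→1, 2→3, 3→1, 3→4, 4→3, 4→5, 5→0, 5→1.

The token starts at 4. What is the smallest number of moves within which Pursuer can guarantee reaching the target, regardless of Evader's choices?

2

A0 = {1}
A1: add {2, 3, 5} — 2 (Pursuer) has 2→1; 3 (Pursuer) has 3→1; 5 (Pursuer) has 5→1.
A2: add {0, 4} — 0 (Pursuer) has 0→2; 4 (Pursuer) has 4→3.
A2 = all vertices. Fixed point.
4 enters the attractor at level 2, so Pursuer can force the target in 2 moves from there.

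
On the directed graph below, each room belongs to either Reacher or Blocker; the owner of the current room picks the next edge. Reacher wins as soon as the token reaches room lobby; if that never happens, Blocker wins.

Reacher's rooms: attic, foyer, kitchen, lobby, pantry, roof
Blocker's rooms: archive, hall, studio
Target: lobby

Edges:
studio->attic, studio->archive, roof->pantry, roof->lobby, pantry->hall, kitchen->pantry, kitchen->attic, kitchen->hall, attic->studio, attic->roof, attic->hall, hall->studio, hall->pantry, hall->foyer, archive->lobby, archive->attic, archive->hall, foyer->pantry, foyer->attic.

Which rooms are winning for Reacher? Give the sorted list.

attic, foyer, kitchen, lobby, roof

A0 = {lobby}
A1: add {roof} — roof (Reacher) has roof→lobby.
A2: add {attic} — attic (Reacher) has attic→roof.
A3: add {foyer, kitchen} — kitchen (Reacher) has kitchen→attic; foyer (Reacher) has foyer→attic.
A4 = A3; e.g. studio (Blocker) can still go to archive. Fixed point.
Reacher's winning region = {attic, foyer, kitchen, lobby, roof}.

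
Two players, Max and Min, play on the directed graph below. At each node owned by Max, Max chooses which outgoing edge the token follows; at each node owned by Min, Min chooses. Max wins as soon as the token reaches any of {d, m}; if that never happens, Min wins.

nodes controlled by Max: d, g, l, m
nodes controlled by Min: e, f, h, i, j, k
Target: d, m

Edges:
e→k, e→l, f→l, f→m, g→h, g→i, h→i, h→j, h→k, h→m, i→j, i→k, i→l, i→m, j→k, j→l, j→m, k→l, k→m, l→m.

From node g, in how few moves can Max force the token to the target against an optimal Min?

A0 = {d, m}
A1: add {l} — l (Max) has l→m.
A2: add {f, k} — f (Min): all of {l, m} already in; k (Min): all of {l, m} already in.
A3: add {e, j} — e (Min): all of {k, l} already in; j (Min): all of {k, l, m} already in.
A4: add {i} — i (Min): all of {j, k, l, m} already in.
A5: add {g, h} — g (Max) has g→i; h (Min): all of {i, j, k, m} already in.
A5 = all vertices. Fixed point.
g enters the attractor at level 5, so Max can force the target in 5 moves from there.

5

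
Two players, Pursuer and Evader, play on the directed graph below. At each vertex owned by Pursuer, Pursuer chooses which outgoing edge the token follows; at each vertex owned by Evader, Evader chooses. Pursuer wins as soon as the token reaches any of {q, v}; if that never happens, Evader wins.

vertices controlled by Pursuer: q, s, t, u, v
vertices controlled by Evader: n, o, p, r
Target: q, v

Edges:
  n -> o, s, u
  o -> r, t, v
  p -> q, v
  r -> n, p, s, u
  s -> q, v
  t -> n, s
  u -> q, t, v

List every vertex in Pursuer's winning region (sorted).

p, q, s, t, u, v

A0 = {q, v}
A1: add {p, s, u} — p (Evader): all of {q, v} already in; s (Pursuer) has s→q; u (Pursuer) has u→q.
A2: add {t} — t (Pursuer) has t→s.
A3 = A2; e.g. n (Evader) can still go to o. Fixed point.
Pursuer's winning region = {p, q, s, t, u, v}.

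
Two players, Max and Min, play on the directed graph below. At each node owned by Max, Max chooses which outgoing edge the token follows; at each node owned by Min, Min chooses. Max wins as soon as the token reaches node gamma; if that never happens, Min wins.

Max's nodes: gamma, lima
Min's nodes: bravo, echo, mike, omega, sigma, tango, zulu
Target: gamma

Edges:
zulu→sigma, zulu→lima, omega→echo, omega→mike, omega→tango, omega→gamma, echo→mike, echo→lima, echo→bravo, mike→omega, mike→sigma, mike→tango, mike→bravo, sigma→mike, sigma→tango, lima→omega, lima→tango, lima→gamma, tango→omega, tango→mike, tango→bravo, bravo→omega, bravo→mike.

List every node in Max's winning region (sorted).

gamma, lima

A0 = {gamma}
A1: add {lima} — lima (Max) has lima→gamma.
A2 = A1; e.g. zulu (Min) can still go to sigma. Fixed point.
Max's winning region = {gamma, lima}.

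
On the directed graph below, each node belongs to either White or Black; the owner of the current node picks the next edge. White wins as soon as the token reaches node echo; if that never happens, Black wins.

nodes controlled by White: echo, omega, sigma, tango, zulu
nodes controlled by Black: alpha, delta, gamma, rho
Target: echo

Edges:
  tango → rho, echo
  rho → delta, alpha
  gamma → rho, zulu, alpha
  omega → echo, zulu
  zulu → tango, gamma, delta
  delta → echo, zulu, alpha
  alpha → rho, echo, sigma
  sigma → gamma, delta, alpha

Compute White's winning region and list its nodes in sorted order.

A0 = {echo}
A1: add {omega, tango} — tango (White) has tango→echo; omega (White) has omega→echo.
A2: add {zulu} — zulu (White) has zulu→tango.
A3 = A2; e.g. rho (Black) can still go to delta. Fixed point.
White's winning region = {echo, omega, tango, zulu}.

echo, omega, tango, zulu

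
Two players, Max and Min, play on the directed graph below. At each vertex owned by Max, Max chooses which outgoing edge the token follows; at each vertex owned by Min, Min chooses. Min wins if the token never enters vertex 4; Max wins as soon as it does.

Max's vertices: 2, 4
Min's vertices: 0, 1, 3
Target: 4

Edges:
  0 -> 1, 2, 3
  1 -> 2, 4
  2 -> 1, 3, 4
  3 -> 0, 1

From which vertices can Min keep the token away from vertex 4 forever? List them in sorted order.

0, 3

A0 = {4}
A1: add {2} — 2 (Max) has 2→4.
A2: add {1} — 1 (Min): all of {2, 4} already in.
A3 = A2; e.g. 0 (Min) can still go to 3. Fixed point.
Max's attractor = {1, 2, 4}; Min avoids the target exactly from the complement.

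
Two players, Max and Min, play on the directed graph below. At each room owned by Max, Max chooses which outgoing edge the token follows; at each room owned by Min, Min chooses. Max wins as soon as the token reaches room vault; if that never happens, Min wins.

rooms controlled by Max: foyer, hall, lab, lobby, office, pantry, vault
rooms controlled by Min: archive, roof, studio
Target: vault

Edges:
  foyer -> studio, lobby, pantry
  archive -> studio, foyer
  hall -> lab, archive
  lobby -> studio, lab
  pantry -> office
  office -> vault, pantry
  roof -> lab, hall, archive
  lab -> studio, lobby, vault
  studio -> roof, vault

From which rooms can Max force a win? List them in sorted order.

foyer, hall, lab, lobby, office, pantry, vault

A0 = {vault}
A1: add {lab, office} — office (Max) has office→vault; lab (Max) has lab→vault.
A2: add {hall, lobby, pantry} — lobby (Max) has lobby→lab; hall (Max) has hall→lab; pantry (Max) has pantry→office.
A3: add {foyer} — foyer (Max) has foyer→lobby.
A4 = A3; e.g. studio (Min) can still go to roof. Fixed point.
Max's winning region = {foyer, hall, lab, lobby, office, pantry, vault}.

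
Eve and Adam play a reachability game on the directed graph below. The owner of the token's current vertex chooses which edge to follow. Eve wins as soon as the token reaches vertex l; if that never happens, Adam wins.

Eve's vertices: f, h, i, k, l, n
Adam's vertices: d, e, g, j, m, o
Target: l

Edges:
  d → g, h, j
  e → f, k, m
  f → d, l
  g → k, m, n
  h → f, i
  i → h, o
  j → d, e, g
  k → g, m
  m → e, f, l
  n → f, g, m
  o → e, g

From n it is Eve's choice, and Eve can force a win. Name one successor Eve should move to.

f

A0 = {l}
A1: add {f} — f (Eve) has f→l.
A2: add {h, n} — h (Eve) has h→f; n (Eve) has n→f.
A3: add {i} — i (Eve) has i→h.
A4 = A3; e.g. d (Adam) can still go to g. Fixed point.
From n, successor f is in the attractor (rank 1); the other successors g, m are not.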